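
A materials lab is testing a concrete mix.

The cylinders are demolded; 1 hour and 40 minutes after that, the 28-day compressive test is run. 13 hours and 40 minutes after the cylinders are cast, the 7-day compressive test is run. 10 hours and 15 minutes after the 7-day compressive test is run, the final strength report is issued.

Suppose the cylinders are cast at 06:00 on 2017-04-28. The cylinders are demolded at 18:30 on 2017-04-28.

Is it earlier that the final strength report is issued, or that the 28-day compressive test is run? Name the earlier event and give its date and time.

The cylinders are cast: 06:00 Apr 28, 2017.
The 7-day compressive test is run: 06:00 Apr 28, 2017 + 13h40m = 19:40 Apr 28, 2017.
The final strength report is issued: 19:40 Apr 28, 2017 + 10h15m = 05:55 Apr 29, 2017.
The cylinders are demolded: 18:30 Apr 28, 2017.
The 28-day compressive test is run: 18:30 Apr 28, 2017 + 1h40m = 20:10 Apr 28, 2017.
Comparing: the final strength report is issued at 05:55 Apr 29, 2017 vs the 28-day compressive test is run at 20:10 Apr 28, 2017. Earlier: the 28-day compressive test is run.

The 28-day compressive test is run — 20:10 on 2017-04-28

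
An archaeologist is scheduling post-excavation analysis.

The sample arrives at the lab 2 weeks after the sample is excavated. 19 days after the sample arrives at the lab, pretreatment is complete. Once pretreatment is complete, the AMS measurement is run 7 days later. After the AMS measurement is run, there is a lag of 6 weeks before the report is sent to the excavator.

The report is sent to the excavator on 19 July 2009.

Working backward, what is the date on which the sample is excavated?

28 April 2009

The report is sent to the excavator: Jul 19, 2009.
The AMS measurement is run: Jul 19, 2009 − 6 weeks = Jun 7, 2009.
Pretreatment is complete: Jun 7, 2009 − 7 days = May 31, 2009.
The sample arrives at the lab: May 31, 2009 − 19 days = May 12, 2009.
The sample is excavated: May 12, 2009 − 2 weeks = Apr 28, 2009.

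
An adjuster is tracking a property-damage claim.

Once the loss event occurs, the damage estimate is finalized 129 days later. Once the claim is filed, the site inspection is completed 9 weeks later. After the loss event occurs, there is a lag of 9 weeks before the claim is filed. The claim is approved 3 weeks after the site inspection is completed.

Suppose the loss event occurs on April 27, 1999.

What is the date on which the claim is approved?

The loss event occurs: Apr 27, 1999.
The claim is filed: Apr 27, 1999 + 9 weeks = Jun 29, 1999.
The site inspection is completed: Jun 29, 1999 + 9 weeks = Aug 31, 1999.
The claim is approved: Aug 31, 1999 + 3 weeks = Sep 21, 1999.

September 21, 1999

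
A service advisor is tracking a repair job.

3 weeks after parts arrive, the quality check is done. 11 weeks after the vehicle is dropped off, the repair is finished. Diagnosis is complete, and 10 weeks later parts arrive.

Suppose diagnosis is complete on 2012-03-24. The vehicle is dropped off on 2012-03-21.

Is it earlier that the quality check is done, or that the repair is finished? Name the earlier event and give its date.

The repair is finished — 2012-06-06

Diagnosis is complete: Mar 24, 2012.
Parts arrive: Mar 24, 2012 + 10 weeks = Jun 2, 2012.
The quality check is done: Jun 2, 2012 + 3 weeks = Jun 23, 2012.
The vehicle is dropped off: Mar 21, 2012.
The repair is finished: Mar 21, 2012 + 11 weeks = Jun 6, 2012.
Comparing: the quality check is done on Jun 23, 2012 vs the repair is finished on Jun 6, 2012. Earlier: the repair is finished.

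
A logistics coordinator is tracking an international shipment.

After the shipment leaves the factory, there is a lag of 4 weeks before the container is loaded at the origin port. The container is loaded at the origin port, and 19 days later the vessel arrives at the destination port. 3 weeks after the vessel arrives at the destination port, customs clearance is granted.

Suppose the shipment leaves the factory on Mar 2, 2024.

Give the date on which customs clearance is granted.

May 9, 2024

The shipment leaves the factory: Mar 2, 2024.
The container is loaded at the origin port: Mar 2, 2024 + 4 weeks = Mar 30, 2024.
The vessel arrives at the destination port: Mar 30, 2024 + 19 days = Apr 18, 2024.
Customs clearance is granted: Apr 18, 2024 + 3 weeks = May 9, 2024.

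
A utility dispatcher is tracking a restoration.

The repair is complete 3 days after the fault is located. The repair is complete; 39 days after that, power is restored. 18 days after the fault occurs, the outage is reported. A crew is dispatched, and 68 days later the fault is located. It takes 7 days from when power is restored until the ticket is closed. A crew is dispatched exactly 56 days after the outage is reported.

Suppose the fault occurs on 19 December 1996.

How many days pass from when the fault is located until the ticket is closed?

49 days

Causal path: the fault is located → the repair is complete → power is restored → the ticket is closed.
Total delay along the path: 3 + 39 + 7 = 49 days.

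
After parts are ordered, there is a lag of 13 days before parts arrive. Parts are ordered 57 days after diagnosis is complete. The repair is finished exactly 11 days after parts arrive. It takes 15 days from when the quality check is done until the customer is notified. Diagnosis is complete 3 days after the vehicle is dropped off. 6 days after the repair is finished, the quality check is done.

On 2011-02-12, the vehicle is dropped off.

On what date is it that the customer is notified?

The vehicle is dropped off: Feb 12, 2011.
Diagnosis is complete: Feb 12, 2011 + 3 days = Feb 15, 2011.
Parts are ordered: Feb 15, 2011 + 57 days = Apr 13, 2011.
Parts arrive: Apr 13, 2011 + 13 days = Apr 26, 2011.
The repair is finished: Apr 26, 2011 + 11 days = May 7, 2011.
The quality check is done: May 7, 2011 + 6 days = May 13, 2011.
The customer is notified: May 13, 2011 + 15 days = May 28, 2011.

2011-05-28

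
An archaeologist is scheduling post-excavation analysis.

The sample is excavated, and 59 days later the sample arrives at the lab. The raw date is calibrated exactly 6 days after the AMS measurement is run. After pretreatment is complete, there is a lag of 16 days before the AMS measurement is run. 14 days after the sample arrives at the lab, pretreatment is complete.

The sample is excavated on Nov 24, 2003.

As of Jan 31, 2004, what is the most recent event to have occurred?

The sample arrives at the lab

The sample is excavated: Nov 24, 2003.
The sample arrives at the lab: Nov 24, 2003 + 59 days = Jan 22, 2004.
Pretreatment is complete: Jan 22, 2004 + 14 days = Feb 5, 2004.
The AMS measurement is run: Feb 5, 2004 + 16 days = Feb 21, 2004.
The raw date is calibrated: Feb 21, 2004 + 6 days = Feb 27, 2004.
Jan 31, 2004 falls between when the sample arrives at the lab (Jan 22, 2004) and when pretreatment is complete (Feb 5, 2004).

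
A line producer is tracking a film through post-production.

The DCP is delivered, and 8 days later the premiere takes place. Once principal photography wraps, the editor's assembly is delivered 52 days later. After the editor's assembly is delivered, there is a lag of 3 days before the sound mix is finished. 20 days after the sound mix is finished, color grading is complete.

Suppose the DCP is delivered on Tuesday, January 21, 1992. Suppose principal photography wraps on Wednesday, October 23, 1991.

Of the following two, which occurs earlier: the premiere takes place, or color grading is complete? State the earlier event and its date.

The DCP is delivered: Jan 21, 1992.
The premiere takes place: Jan 21, 1992 + 8 days = Jan 29, 1992.
Principal photography wraps: Oct 23, 1991.
The editor's assembly is delivered: Oct 23, 1991 + 52 days = Dec 14, 1991.
The sound mix is finished: Dec 14, 1991 + 3 days = Dec 17, 1991.
Color grading is complete: Dec 17, 1991 + 20 days = Jan 6, 1992.
Comparing: the premiere takes place on Jan 29, 1992 vs color grading is complete on Jan 6, 1992. Earlier: color grading is complete.

Color grading is complete — Monday, January 6, 1992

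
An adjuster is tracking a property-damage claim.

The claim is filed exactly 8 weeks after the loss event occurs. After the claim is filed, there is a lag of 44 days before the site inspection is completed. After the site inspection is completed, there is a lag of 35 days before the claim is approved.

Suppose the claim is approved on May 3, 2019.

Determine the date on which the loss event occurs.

The claim is approved: May 3, 2019.
The site inspection is completed: May 3, 2019 − 35 days = Mar 29, 2019.
The claim is filed: Mar 29, 2019 − 44 days = Feb 13, 2019.
The loss event occurs: Feb 13, 2019 − 8 weeks = Dec 19, 2018.

Dec 19, 2018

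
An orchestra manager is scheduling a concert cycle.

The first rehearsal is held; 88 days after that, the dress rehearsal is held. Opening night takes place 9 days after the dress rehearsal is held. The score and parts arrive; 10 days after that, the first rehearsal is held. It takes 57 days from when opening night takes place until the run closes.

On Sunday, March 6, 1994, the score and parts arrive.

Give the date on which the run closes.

Wednesday, August 17, 1994

The score and parts arrive: Mar 6, 1994.
The first rehearsal is held: Mar 6, 1994 + 10 days = Mar 16, 1994.
The dress rehearsal is held: Mar 16, 1994 + 88 days = Jun 12, 1994.
Opening night takes place: Jun 12, 1994 + 9 days = Jun 21, 1994.
The run closes: Jun 21, 1994 + 57 days = Aug 17, 1994.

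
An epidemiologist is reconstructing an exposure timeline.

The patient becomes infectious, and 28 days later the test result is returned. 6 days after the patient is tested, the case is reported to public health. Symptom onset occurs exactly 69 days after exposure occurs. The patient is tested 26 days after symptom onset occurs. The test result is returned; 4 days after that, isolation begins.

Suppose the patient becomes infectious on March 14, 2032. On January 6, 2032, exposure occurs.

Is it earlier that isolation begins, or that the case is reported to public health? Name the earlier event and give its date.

The patient becomes infectious: Mar 14, 2032.
The test result is returned: Mar 14, 2032 + 28 days = Apr 11, 2032.
Isolation begins: Apr 11, 2032 + 4 days = Apr 15, 2032.
Exposure occurs: Jan 6, 2032.
Symptom onset occurs: Jan 6, 2032 + 69 days = Mar 15, 2032.
The patient is tested: Mar 15, 2032 + 26 days = Apr 10, 2032.
The case is reported to public health: Apr 10, 2032 + 6 days = Apr 16, 2032.
Comparing: isolation begins on Apr 15, 2032 vs the case is reported to public health on Apr 16, 2032. Earlier: isolation begins.

Isolation begins — April 15, 2032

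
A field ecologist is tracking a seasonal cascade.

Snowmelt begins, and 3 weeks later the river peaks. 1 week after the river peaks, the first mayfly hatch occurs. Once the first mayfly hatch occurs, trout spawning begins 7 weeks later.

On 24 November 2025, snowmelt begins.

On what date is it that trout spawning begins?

Snowmelt begins: Nov 24, 2025.
The river peaks: Nov 24, 2025 + 3 weeks = Dec 15, 2025.
The first mayfly hatch occurs: Dec 15, 2025 + 1 week = Dec 22, 2025.
Trout spawning begins: Dec 22, 2025 + 7 weeks = Feb 9, 2026.

9 February 2026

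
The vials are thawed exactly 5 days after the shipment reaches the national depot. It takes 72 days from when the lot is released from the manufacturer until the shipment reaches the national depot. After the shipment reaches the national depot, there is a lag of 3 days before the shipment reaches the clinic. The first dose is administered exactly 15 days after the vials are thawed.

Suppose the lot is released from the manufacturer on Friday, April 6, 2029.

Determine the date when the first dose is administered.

The lot is released from the manufacturer: Apr 6, 2029.
The shipment reaches the national depot: Apr 6, 2029 + 72 days = Jun 17, 2029.
The vials are thawed: Jun 17, 2029 + 5 days = Jun 22, 2029.
The first dose is administered: Jun 22, 2029 + 15 days = Jul 7, 2029.

Saturday, July 7, 2029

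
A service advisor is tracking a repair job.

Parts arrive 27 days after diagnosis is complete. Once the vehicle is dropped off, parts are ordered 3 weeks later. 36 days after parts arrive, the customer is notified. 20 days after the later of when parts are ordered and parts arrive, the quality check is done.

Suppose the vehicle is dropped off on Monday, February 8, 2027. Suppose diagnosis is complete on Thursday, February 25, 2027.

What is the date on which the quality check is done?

Tuesday, April 13, 2027

The vehicle is dropped off: Feb 8, 2027.
Parts are ordered: Feb 8, 2027 + 3 weeks = Mar 1, 2027.
Diagnosis is complete: Feb 25, 2027.
Parts arrive: Feb 25, 2027 + 27 days = Mar 24, 2027.
Both prerequisites met — parts are ordered (Mar 1, 2027), parts arrive (Mar 24, 2027); the later is Mar 24, 2027.
The quality check is done: Mar 24, 2027 + 20 days = Apr 13, 2027.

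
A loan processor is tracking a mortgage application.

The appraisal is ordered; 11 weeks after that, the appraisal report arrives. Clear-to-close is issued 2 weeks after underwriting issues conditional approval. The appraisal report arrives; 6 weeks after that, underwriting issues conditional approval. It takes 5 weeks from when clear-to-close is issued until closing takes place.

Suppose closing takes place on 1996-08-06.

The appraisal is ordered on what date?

1996-02-20

Closing takes place: Aug 6, 1996.
Clear-to-close is issued: Aug 6, 1996 − 5 weeks = Jul 2, 1996.
Underwriting issues conditional approval: Jul 2, 1996 − 2 weeks = Jun 18, 1996.
The appraisal report arrives: Jun 18, 1996 − 6 weeks = May 7, 1996.
The appraisal is ordered: May 7, 1996 − 11 weeks = Feb 20, 1996.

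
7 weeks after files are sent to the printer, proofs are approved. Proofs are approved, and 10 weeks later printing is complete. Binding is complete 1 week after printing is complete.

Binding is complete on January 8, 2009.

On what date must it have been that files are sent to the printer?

September 4, 2008

Binding is complete: Jan 8, 2009.
Printing is complete: Jan 8, 2009 − 1 week = Jan 1, 2009.
Proofs are approved: Jan 1, 2009 − 10 weeks = Oct 23, 2008.
Files are sent to the printer: Oct 23, 2008 − 7 weeks = Sep 4, 2008.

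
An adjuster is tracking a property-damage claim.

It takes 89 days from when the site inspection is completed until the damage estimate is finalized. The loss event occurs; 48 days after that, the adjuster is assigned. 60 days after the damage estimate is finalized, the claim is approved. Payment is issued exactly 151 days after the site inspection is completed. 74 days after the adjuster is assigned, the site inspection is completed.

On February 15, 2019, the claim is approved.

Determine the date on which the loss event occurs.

May 20, 2018

The claim is approved: Feb 15, 2019.
The damage estimate is finalized: Feb 15, 2019 − 60 days = Dec 17, 2018.
The site inspection is completed: Dec 17, 2018 − 89 days = Sep 19, 2018.
The adjuster is assigned: Sep 19, 2018 − 74 days = Jul 7, 2018.
The loss event occurs: Jul 7, 2018 − 48 days = May 20, 2018.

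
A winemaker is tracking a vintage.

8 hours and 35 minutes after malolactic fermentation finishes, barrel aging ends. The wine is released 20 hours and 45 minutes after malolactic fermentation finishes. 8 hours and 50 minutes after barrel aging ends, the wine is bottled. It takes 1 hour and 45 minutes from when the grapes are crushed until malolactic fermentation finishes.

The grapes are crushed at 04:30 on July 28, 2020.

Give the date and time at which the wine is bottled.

23:40 on July 28, 2020

The grapes are crushed: 04:30 Jul 28, 2020.
Malolactic fermentation finishes: 04:30 Jul 28, 2020 + 1h45m = 06:15 Jul 28, 2020.
Barrel aging ends: 06:15 Jul 28, 2020 + 8h35m = 14:50 Jul 28, 2020.
The wine is bottled: 14:50 Jul 28, 2020 + 8h50m = 23:40 Jul 28, 2020.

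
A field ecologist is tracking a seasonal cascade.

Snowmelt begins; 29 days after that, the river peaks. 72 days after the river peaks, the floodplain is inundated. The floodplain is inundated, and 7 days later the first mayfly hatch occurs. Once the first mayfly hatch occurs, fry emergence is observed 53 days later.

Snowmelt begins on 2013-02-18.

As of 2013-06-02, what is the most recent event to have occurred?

The floodplain is inundated

Snowmelt begins: Feb 18, 2013.
The river peaks: Feb 18, 2013 + 29 days = Mar 19, 2013.
The floodplain is inundated: Mar 19, 2013 + 72 days = May 30, 2013.
The first mayfly hatch occurs: May 30, 2013 + 7 days = Jun 6, 2013.
Fry emergence is observed: Jun 6, 2013 + 53 days = Jul 29, 2013.
Jun 2, 2013 falls between when the floodplain is inundated (May 30, 2013) and when the first mayfly hatch occurs (Jun 6, 2013).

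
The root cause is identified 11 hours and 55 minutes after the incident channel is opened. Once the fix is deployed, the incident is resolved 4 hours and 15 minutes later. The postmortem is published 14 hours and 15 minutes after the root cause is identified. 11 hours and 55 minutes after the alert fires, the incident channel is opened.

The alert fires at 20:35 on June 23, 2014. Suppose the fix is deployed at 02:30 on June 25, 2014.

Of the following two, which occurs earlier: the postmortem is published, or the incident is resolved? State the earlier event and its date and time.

The incident is resolved — 06:45 on June 25, 2014

The alert fires: 20:35 Jun 23, 2014.
The incident channel is opened: 20:35 Jun 23, 2014 + 11h55m = 08:30 Jun 24, 2014.
The root cause is identified: 08:30 Jun 24, 2014 + 11h55m = 20:25 Jun 24, 2014.
The postmortem is published: 20:25 Jun 24, 2014 + 14h15m = 10:40 Jun 25, 2014.
The fix is deployed: 02:30 Jun 25, 2014.
The incident is resolved: 02:30 Jun 25, 2014 + 4h15m = 06:45 Jun 25, 2014.
Comparing: the postmortem is published at 10:40 Jun 25, 2014 vs the incident is resolved at 06:45 Jun 25, 2014. Earlier: the incident is resolved.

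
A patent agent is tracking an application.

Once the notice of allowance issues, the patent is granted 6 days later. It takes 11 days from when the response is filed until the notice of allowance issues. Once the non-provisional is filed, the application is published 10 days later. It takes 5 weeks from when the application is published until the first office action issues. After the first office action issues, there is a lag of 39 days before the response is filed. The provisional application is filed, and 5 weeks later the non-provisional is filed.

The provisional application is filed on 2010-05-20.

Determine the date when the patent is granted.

The provisional application is filed: May 20, 2010.
The non-provisional is filed: May 20, 2010 + 5 weeks = Jun 24, 2010.
The application is published: Jun 24, 2010 + 10 days = Jul 4, 2010.
The first office action issues: Jul 4, 2010 + 5 weeks = Aug 8, 2010.
The response is filed: Aug 8, 2010 + 39 days = Sep 16, 2010.
The notice of allowance issues: Sep 16, 2010 + 11 days = Sep 27, 2010.
The patent is granted: Sep 27, 2010 + 6 days = Oct 3, 2010.

2010-10-03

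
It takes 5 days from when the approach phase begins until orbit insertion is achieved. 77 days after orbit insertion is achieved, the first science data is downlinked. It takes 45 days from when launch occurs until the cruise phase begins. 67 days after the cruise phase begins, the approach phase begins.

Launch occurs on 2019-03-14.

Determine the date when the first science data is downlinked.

Launch occurs: Mar 14, 2019.
The cruise phase begins: Mar 14, 2019 + 45 days = Apr 28, 2019.
The approach phase begins: Apr 28, 2019 + 67 days = Jul 4, 2019.
Orbit insertion is achieved: Jul 4, 2019 + 5 days = Jul 9, 2019.
The first science data is downlinked: Jul 9, 2019 + 77 days = Sep 24, 2019.

2019-09-24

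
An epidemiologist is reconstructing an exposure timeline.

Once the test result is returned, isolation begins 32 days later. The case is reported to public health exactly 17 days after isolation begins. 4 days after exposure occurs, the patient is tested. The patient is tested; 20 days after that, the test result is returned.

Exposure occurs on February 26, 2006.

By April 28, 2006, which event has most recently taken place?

Exposure occurs: Feb 26, 2006.
The patient is tested: Feb 26, 2006 + 4 days = Mar 2, 2006.
The test result is returned: Mar 2, 2006 + 20 days = Mar 22, 2006.
Isolation begins: Mar 22, 2006 + 32 days = Apr 23, 2006.
The case is reported to public health: Apr 23, 2006 + 17 days = May 10, 2006.
Apr 28, 2006 falls between when isolation begins (Apr 23, 2006) and when the case is reported to public health (May 10, 2006).

Isolation begins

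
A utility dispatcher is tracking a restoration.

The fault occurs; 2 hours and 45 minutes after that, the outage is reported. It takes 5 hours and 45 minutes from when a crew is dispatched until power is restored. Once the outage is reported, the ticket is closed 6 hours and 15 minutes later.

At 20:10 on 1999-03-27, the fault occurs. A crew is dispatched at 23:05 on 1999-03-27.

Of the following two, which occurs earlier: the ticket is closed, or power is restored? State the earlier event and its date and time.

Power is restored — 04:50 on 1999-03-28

The fault occurs: 20:10 Mar 27, 1999.
The outage is reported: 20:10 Mar 27, 1999 + 2h45m = 22:55 Mar 27, 1999.
The ticket is closed: 22:55 Mar 27, 1999 + 6h15m = 05:10 Mar 28, 1999.
A crew is dispatched: 23:05 Mar 27, 1999.
Power is restored: 23:05 Mar 27, 1999 + 5h45m = 04:50 Mar 28, 1999.
Comparing: the ticket is closed at 05:10 Mar 28, 1999 vs power is restored at 04:50 Mar 28, 1999. Earlier: power is restored.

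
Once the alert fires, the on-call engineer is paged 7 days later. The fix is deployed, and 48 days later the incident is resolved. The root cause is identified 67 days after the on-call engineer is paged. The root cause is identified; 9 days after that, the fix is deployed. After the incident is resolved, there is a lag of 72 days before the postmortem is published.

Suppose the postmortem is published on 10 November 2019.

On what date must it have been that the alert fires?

21 April 2019

The postmortem is published: Nov 10, 2019.
The incident is resolved: Nov 10, 2019 − 72 days = Aug 30, 2019.
The fix is deployed: Aug 30, 2019 − 48 days = Jul 13, 2019.
The root cause is identified: Jul 13, 2019 − 9 days = Jul 4, 2019.
The on-call engineer is paged: Jul 4, 2019 − 67 days = Apr 28, 2019.
The alert fires: Apr 28, 2019 − 7 days = Apr 21, 2019.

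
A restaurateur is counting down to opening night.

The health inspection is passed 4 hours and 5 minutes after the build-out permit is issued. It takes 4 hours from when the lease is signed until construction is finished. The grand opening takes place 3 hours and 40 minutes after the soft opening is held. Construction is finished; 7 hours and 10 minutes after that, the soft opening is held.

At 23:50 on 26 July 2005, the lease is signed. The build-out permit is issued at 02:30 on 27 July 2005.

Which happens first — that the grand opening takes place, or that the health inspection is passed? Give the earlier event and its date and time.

The lease is signed: 23:50 Jul 26, 2005.
Construction is finished: 23:50 Jul 26, 2005 + 4h = 03:50 Jul 27, 2005.
The soft opening is held: 03:50 Jul 27, 2005 + 7h10m = 11:00 Jul 27, 2005.
The grand opening takes place: 11:00 Jul 27, 2005 + 3h40m = 14:40 Jul 27, 2005.
The build-out permit is issued: 02:30 Jul 27, 2005.
The health inspection is passed: 02:30 Jul 27, 2005 + 4h05m = 06:35 Jul 27, 2005.
Comparing: the grand opening takes place at 14:40 Jul 27, 2005 vs the health inspection is passed at 06:35 Jul 27, 2005. Earlier: the health inspection is passed.

The health inspection is passed — 06:35 on 27 July 2005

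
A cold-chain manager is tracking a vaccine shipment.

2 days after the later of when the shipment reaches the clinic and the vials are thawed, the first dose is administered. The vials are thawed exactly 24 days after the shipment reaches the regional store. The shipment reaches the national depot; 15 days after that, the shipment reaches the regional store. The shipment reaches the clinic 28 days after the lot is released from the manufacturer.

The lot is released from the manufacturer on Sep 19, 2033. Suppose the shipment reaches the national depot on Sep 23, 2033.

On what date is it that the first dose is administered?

Nov 3, 2033

The lot is released from the manufacturer: Sep 19, 2033.
The shipment reaches the clinic: Sep 19, 2033 + 28 days = Oct 17, 2033.
The shipment reaches the national depot: Sep 23, 2033.
The shipment reaches the regional store: Sep 23, 2033 + 15 days = Oct 8, 2033.
The vials are thawed: Oct 8, 2033 + 24 days = Nov 1, 2033.
Both prerequisites met — the shipment reaches the clinic (Oct 17, 2033), the vials are thawed (Nov 1, 2033); the later is Nov 1, 2033.
The first dose is administered: Nov 1, 2033 + 2 days = Nov 3, 2033.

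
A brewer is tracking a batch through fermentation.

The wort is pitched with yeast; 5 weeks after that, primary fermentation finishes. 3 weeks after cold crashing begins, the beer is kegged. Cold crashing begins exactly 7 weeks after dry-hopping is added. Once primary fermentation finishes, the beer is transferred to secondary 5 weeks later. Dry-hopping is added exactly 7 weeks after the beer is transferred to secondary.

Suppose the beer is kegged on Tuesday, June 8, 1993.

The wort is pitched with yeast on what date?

Tuesday, December 1, 1992

The beer is kegged: Jun 8, 1993.
Cold crashing begins: Jun 8, 1993 − 3 weeks = May 18, 1993.
Dry-hopping is added: May 18, 1993 − 7 weeks = Mar 30, 1993.
The beer is transferred to secondary: Mar 30, 1993 − 7 weeks = Feb 9, 1993.
Primary fermentation finishes: Feb 9, 1993 − 5 weeks = Jan 5, 1993.
The wort is pitched with yeast: Jan 5, 1993 − 5 weeks = Dec 1, 1992.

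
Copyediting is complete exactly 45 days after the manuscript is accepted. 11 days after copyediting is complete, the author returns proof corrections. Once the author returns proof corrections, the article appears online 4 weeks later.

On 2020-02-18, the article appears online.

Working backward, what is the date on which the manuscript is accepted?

The article appears online: Feb 18, 2020.
The author returns proof corrections: Feb 18, 2020 − 4 weeks = Jan 21, 2020.
Copyediting is complete: Jan 21, 2020 − 11 days = Jan 10, 2020.
The manuscript is accepted: Jan 10, 2020 − 45 days = Nov 26, 2019.

2019-11-26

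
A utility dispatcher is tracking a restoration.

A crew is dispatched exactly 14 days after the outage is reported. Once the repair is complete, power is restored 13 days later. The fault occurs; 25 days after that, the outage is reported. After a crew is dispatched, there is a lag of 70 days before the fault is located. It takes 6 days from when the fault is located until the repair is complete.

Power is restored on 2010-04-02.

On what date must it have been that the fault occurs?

2009-11-25

Power is restored: Apr 2, 2010.
The repair is complete: Apr 2, 2010 − 13 days = Mar 20, 2010.
The fault is located: Mar 20, 2010 − 6 days = Mar 14, 2010.
A crew is dispatched: Mar 14, 2010 − 70 days = Jan 3, 2010.
The outage is reported: Jan 3, 2010 − 14 days = Dec 20, 2009.
The fault occurs: Dec 20, 2009 − 25 days = Nov 25, 2009.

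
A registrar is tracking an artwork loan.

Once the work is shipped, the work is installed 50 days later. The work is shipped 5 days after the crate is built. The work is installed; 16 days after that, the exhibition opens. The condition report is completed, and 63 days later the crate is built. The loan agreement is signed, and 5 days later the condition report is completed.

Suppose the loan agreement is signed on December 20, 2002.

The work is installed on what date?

The loan agreement is signed: Dec 20, 2002.
The condition report is completed: Dec 20, 2002 + 5 days = Dec 25, 2002.
The crate is built: Dec 25, 2002 + 63 days = Feb 26, 2003.
The work is shipped: Feb 26, 2003 + 5 days = Mar 3, 2003.
The work is installed: Mar 3, 2003 + 50 days = Apr 22, 2003.

April 22, 2003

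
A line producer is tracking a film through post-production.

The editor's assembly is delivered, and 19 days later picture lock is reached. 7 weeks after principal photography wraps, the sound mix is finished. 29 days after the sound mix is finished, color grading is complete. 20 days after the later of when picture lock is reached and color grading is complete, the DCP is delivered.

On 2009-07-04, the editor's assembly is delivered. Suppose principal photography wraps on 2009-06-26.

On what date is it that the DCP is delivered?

The editor's assembly is delivered: Jul 4, 2009.
Picture lock is reached: Jul 4, 2009 + 19 days = Jul 23, 2009.
Principal photography wraps: Jun 26, 2009.
The sound mix is finished: Jun 26, 2009 + 7 weeks = Aug 14, 2009.
Color grading is complete: Aug 14, 2009 + 29 days = Sep 12, 2009.
Both prerequisites met — picture lock is reached (Jul 23, 2009), color grading is complete (Sep 12, 2009); the later is Sep 12, 2009.
The DCP is delivered: Sep 12, 2009 + 20 days = Oct 2, 2009.

2009-10-02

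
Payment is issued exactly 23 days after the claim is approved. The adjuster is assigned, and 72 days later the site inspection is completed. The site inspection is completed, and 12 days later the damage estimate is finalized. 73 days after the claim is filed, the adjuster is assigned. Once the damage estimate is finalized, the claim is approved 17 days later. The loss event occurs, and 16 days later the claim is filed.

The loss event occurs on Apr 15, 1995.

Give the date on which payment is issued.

Nov 14, 1995

The loss event occurs: Apr 15, 1995.
The claim is filed: Apr 15, 1995 + 16 days = May 1, 1995.
The adjuster is assigned: May 1, 1995 + 73 days = Jul 13, 1995.
The site inspection is completed: Jul 13, 1995 + 72 days = Sep 23, 1995.
The damage estimate is finalized: Sep 23, 1995 + 12 days = Oct 5, 1995.
The claim is approved: Oct 5, 1995 + 17 days = Oct 22, 1995.
Payment is issued: Oct 22, 1995 + 23 days = Nov 14, 1995.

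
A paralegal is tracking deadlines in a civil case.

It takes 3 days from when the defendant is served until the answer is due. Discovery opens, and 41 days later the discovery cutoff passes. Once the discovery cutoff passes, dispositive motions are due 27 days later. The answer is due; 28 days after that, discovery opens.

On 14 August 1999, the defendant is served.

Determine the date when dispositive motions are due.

21 November 1999

The defendant is served: Aug 14, 1999.
The answer is due: Aug 14, 1999 + 3 days = Aug 17, 1999.
Discovery opens: Aug 17, 1999 + 28 days = Sep 14, 1999.
The discovery cutoff passes: Sep 14, 1999 + 41 days = Oct 25, 1999.
Dispositive motions are due: Oct 25, 1999 + 27 days = Nov 21, 1999.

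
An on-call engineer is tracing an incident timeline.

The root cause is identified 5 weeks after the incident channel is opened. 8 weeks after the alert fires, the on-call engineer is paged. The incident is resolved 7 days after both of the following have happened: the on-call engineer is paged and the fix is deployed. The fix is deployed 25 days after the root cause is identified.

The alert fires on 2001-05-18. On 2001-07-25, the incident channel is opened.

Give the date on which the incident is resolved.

2001-09-30

The alert fires: May 18, 2001.
The on-call engineer is paged: May 18, 2001 + 8 weeks = Jul 13, 2001.
The incident channel is opened: Jul 25, 2001.
The root cause is identified: Jul 25, 2001 + 5 weeks = Aug 29, 2001.
The fix is deployed: Aug 29, 2001 + 25 days = Sep 23, 2001.
Both prerequisites met — the on-call engineer is paged (Jul 13, 2001), the fix is deployed (Sep 23, 2001); the later is Sep 23, 2001.
The incident is resolved: Sep 23, 2001 + 7 days = Sep 30, 2001.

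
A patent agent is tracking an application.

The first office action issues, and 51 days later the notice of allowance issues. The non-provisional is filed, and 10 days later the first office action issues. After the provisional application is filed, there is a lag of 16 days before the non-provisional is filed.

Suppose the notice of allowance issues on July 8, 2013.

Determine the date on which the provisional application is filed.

The notice of allowance issues: Jul 8, 2013.
The first office action issues: Jul 8, 2013 − 51 days = May 18, 2013.
The non-provisional is filed: May 18, 2013 − 10 days = May 8, 2013.
The provisional application is filed: May 8, 2013 − 16 days = Apr 22, 2013.

April 22, 2013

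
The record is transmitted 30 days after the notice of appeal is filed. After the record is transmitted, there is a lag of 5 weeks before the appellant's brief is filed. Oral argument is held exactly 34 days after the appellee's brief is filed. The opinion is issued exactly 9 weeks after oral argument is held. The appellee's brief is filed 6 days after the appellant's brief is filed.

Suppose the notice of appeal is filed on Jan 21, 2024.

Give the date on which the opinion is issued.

Jul 7, 2024

The notice of appeal is filed: Jan 21, 2024.
The record is transmitted: Jan 21, 2024 + 30 days = Feb 20, 2024.
The appellant's brief is filed: Feb 20, 2024 + 5 weeks = Mar 26, 2024.
The appellee's brief is filed: Mar 26, 2024 + 6 days = Apr 1, 2024.
Oral argument is held: Apr 1, 2024 + 34 days = May 5, 2024.
The opinion is issued: May 5, 2024 + 9 weeks = Jul 7, 2024.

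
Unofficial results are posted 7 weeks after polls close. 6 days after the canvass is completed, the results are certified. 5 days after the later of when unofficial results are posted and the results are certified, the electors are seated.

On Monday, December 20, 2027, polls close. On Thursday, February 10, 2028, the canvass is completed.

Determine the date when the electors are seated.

Monday, February 21, 2028

Polls close: Dec 20, 2027.
Unofficial results are posted: Dec 20, 2027 + 7 weeks = Feb 7, 2028.
The canvass is completed: Feb 10, 2028.
The results are certified: Feb 10, 2028 + 6 days = Feb 16, 2028.
Both prerequisites met — unofficial results are posted (Feb 7, 2028), the results are certified (Feb 16, 2028); the later is Feb 16, 2028.
The electors are seated: Feb 16, 2028 + 5 days = Feb 21, 2028.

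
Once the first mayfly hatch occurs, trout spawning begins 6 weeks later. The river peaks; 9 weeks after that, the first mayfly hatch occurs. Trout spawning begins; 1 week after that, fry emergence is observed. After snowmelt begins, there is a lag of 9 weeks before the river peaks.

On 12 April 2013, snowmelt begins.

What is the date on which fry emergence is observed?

4 October 2013

Snowmelt begins: Apr 12, 2013.
The river peaks: Apr 12, 2013 + 9 weeks = Jun 14, 2013.
The first mayfly hatch occurs: Jun 14, 2013 + 9 weeks = Aug 16, 2013.
Trout spawning begins: Aug 16, 2013 + 6 weeks = Sep 27, 2013.
Fry emergence is observed: Sep 27, 2013 + 1 week = Oct 4, 2013.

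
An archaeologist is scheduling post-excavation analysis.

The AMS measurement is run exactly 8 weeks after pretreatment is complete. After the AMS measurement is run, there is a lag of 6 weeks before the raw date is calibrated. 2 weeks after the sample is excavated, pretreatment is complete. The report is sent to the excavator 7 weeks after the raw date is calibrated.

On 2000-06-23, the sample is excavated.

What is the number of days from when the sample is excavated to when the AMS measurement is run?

Causal path: the sample is excavated → pretreatment is complete → the AMS measurement is run.
Total delay along the path: 2 + 8 weeks = 10 weeks = 70 days.

70 days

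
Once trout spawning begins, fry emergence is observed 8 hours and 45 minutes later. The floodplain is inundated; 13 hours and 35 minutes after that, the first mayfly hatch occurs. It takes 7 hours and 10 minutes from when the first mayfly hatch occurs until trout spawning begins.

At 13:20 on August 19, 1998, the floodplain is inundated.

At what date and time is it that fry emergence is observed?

The floodplain is inundated: 13:20 Aug 19, 1998.
The first mayfly hatch occurs: 13:20 Aug 19, 1998 + 13h35m = 02:55 Aug 20, 1998.
Trout spawning begins: 02:55 Aug 20, 1998 + 7h10m = 10:05 Aug 20, 1998.
Fry emergence is observed: 10:05 Aug 20, 1998 + 8h45m = 18:50 Aug 20, 1998.

18:50 on August 20, 1998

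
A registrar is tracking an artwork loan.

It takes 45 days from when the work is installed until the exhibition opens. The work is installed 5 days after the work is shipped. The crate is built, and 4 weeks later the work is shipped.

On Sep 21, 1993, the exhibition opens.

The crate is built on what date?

The exhibition opens: Sep 21, 1993.
The work is installed: Sep 21, 1993 − 45 days = Aug 7, 1993.
The work is shipped: Aug 7, 1993 − 5 days = Aug 2, 1993.
The crate is built: Aug 2, 1993 − 4 weeks = Jul 5, 1993.

Jul 5, 1993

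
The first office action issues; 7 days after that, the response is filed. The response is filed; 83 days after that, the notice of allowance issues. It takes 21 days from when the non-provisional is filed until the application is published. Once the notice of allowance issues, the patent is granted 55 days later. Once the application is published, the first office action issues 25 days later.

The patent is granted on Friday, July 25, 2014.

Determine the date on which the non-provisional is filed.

Wednesday, January 15, 2014

The patent is granted: Jul 25, 2014.
The notice of allowance issues: Jul 25, 2014 − 55 days = May 31, 2014.
The response is filed: May 31, 2014 − 83 days = Mar 9, 2014.
The first office action issues: Mar 9, 2014 − 7 days = Mar 2, 2014.
The application is published: Mar 2, 2014 − 25 days = Feb 5, 2014.
The non-provisional is filed: Feb 5, 2014 − 21 days = Jan 15, 2014.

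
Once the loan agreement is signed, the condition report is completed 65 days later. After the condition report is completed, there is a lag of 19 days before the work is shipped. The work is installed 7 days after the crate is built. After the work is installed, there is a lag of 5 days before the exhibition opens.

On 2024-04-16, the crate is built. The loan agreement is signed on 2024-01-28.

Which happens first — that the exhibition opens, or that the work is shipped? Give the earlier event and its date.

The crate is built: Apr 16, 2024.
The work is installed: Apr 16, 2024 + 7 days = Apr 23, 2024.
The exhibition opens: Apr 23, 2024 + 5 days = Apr 28, 2024.
The loan agreement is signed: Jan 28, 2024.
The condition report is completed: Jan 28, 2024 + 65 days = Apr 2, 2024.
The work is shipped: Apr 2, 2024 + 19 days = Apr 21, 2024.
Comparing: the exhibition opens on Apr 28, 2024 vs the work is shipped on Apr 21, 2024. Earlier: the work is shipped.

The work is shipped — 2024-04-21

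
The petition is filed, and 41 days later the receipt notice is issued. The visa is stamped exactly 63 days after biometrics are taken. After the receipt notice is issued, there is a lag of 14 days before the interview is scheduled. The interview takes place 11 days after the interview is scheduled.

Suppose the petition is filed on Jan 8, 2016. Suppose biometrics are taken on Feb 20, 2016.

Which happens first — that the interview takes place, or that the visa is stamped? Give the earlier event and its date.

The petition is filed: Jan 8, 2016.
The receipt notice is issued: Jan 8, 2016 + 41 days = Feb 18, 2016.
The interview is scheduled: Feb 18, 2016 + 14 days = Mar 3, 2016.
The interview takes place: Mar 3, 2016 + 11 days = Mar 14, 2016.
Biometrics are taken: Feb 20, 2016.
The visa is stamped: Feb 20, 2016 + 63 days = Apr 23, 2016.
Comparing: the interview takes place on Mar 14, 2016 vs the visa is stamped on Apr 23, 2016. Earlier: the interview takes place.

The interview takes place — Mar 14, 2016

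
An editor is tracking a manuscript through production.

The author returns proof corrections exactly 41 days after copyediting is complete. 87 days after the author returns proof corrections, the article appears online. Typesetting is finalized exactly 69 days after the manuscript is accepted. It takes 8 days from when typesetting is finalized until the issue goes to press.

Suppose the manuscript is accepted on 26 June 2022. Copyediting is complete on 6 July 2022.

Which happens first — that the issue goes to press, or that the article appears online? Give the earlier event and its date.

The manuscript is accepted: Jun 26, 2022.
Typesetting is finalized: Jun 26, 2022 + 69 days = Sep 3, 2022.
The issue goes to press: Sep 3, 2022 + 8 days = Sep 11, 2022.
Copyediting is complete: Jul 6, 2022.
The author returns proof corrections: Jul 6, 2022 + 41 days = Aug 16, 2022.
The article appears online: Aug 16, 2022 + 87 days = Nov 11, 2022.
Comparing: the issue goes to press on Sep 11, 2022 vs the article appears online on Nov 11, 2022. Earlier: the issue goes to press.

The issue goes to press — 11 September 2022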